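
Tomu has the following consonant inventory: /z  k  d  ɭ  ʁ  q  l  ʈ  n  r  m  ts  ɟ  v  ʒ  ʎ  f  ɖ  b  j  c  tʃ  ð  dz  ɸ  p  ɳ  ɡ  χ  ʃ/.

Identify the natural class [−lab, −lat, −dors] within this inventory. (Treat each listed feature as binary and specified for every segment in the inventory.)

Checking each segment against [−labial], [−lateral], [−dorsal]: /z/ (voiced alveolar fricative), /d/ (voiced alveolar stop), /ʈ/ (voiceless retroflex stop), /n/ (alveolar nasal), /r/ (alveolar trill), /ts/ (voiceless alveolar affricate), among others, satisfy every feature; every other segment in the inventory fails at least one.

z, d, ʈ, n, r, ts, ʒ, ɖ, tʃ, ð, dz, ɳ, ʃ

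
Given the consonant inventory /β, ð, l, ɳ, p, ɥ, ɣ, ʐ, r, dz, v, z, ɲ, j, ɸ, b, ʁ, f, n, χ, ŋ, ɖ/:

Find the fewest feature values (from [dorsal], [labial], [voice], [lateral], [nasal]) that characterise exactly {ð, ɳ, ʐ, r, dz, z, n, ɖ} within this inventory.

/ð, ɳ, ʐ, r, dz, z, n, ɖ/ are all [-lateral], [-labial], [-dorsal], and no other segment in the inventory matches all three values. Dropping any one of them over-generates: [-labial, -dorsal] alone would also admit /l/; [-lateral, -dorsal] alone would also admit /β, p, v, ɸ, …/; [-lateral, -labial] alone would also admit /ɣ, ɲ, j, ʁ, …/. No other combination of two listed features picks out exactly this set either, so fewer than three features will not do.

[-lateral, -labial, -dorsal]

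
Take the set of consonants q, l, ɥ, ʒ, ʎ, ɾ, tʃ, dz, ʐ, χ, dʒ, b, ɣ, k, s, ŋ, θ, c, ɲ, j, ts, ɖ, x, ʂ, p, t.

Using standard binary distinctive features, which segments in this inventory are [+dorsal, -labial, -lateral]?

q, χ, ɣ, k, ŋ, c, ɲ, j, x

Eliminate segments failing any feature: /l, ʒ, ɾ, tʃ, dz, ʐ, dʒ, b, s, θ, ts, ɖ, ʂ, p, t/ are [-dorsal]; /ɥ/ is [+labial]; /ʎ/ is [+lateral]. The remaining /q, χ, ɣ, k, ŋ, c, ɲ, j, x/ satisfy [+dorsal], [-labial], [-lateral].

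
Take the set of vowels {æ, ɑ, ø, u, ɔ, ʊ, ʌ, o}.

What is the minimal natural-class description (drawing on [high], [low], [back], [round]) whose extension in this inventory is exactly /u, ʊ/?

[+high]

/u, ʊ/ are exactly the [+high] segments in the inventory, so a single feature suffices.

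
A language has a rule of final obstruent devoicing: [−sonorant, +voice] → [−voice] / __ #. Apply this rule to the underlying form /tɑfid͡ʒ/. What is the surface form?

[tɑfit͡ʃ]

Only the final segment /d͡ʒ/ is both word-final and matches the structural description. It is a voiced postalveolar affricate, so [−sonorant, +voice] holds; changing it to [−voice] with all other features held fixed yields /t͡ʃ/ (voiceless postalveolar affricate). No other segment meets both the structural description and the environment, so the output is [tɑfit͡ʃ].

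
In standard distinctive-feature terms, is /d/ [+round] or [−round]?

[−round]

/d/ is the voiced alveolar stop. The feature [round] marks segments produced with lip rounding; /d/ lacks this property, so it is [−round].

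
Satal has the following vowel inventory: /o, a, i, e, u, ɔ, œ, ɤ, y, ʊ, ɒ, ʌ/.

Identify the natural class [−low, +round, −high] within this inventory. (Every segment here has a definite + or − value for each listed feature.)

Eliminate segments failing any feature: /a, ɒ/ are [+low]; /i, e, ɤ, ʌ/ are [−round]; /u, y, ʊ/ are [+high]. The remaining /o, ɔ, œ/ satisfy [−low], [+round], [−high].

o, ɔ, œ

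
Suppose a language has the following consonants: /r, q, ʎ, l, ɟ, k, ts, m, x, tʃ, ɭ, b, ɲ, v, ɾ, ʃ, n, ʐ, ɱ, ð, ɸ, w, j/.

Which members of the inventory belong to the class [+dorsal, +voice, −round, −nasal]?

ʎ, ɟ, j

Checking each segment against [+dorsal], [+voice], [−round], [−nasal]: /ʎ/ (palatal lateral approximant), /ɟ/ (voiced palatal stop), /j/ (palatal glide) satisfy every feature; every other segment in the inventory fails at least one.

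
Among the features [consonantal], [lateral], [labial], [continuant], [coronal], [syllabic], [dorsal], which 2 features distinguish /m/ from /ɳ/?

[labial], [coronal]

/m/ (bilabial nasal) and /ɳ/ (retroflex nasal) agree on [+consonantal], [-lateral], [-continuant], [-syllabic], [-dorsal]. They differ on [labial] (/m/ [+], /ɳ/ [-]), [coronal] (/m/ [-], /ɳ/ [+]).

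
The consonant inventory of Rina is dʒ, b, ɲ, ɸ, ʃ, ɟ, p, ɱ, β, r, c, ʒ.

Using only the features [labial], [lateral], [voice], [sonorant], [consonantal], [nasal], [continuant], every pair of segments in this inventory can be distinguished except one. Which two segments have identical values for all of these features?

On the given features, /dʒ/ and /ɟ/ have an identical profile: [-labial], [-lateral], [+voice], [-sonorant], [+consonantal], [-nasal], [-continuant]. No other two segments in the inventory coincide on all 7 features. (They do differ in [strident], [delayed release] and [dorsal], which are not among the given features.)

dʒ, ɟ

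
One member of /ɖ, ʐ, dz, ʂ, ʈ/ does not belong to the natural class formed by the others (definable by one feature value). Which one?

dz

[anterior] groups all but one: /ʂ, ɖ, ʈ, ʐ/ share [−anterior] while /dz/ (voiced alveolar affricate) alone is [+anterior]. Removing any other segment would not leave a single-feature class that excludes it.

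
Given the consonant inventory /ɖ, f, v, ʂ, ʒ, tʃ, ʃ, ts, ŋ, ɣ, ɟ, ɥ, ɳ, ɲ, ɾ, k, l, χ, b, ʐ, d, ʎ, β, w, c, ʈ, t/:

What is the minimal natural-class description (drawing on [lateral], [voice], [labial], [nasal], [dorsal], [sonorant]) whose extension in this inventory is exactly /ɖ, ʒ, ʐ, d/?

/ɖ, ʒ, ʐ, d/ are all [−sonorant], [+voice], [−labial], [−dorsal], and no other segment in the inventory matches all four values. Dropping any one of them over-generates: [+voice, −labial, −dorsal] alone would also admit /ɳ, ɾ, l/; [−sonorant, −labial, −dorsal] alone would also admit /ʂ, tʃ, ʃ, ts, …/; [−sonorant, +voice, −dorsal] alone would also admit /v, b, β/; [−sonorant, +voice, −labial] alone would also admit /ɣ, ɟ/. No other combination of three listed features picks out exactly this set either, so fewer than four features will not do.

[−sonorant, +voice, −labial, −dorsal]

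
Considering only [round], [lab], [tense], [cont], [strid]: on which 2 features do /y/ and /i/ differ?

[labial], [round]

/y/ is the high front rounded tense vowel and /i/ is the high front unrounded tense vowel. Both are [+tense], [+continuant], [−strident]. /y/ is [+labial] while /i/ is [−labial]; /y/ is [+round] while /i/ is [−round], so the distinguishing features are [labial], [round].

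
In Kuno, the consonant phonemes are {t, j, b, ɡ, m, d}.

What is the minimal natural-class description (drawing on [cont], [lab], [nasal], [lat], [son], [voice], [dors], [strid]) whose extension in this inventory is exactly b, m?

The target set is precisely the extension of [+labial] in this inventory.

[+lab]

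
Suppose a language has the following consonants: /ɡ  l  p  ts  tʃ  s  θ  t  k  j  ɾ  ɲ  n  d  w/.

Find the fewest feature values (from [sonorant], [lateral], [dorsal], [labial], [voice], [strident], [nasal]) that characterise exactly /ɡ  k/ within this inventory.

[−sonorant, +dorsal]

/ɡ, k/ are all [−sonorant], [+dorsal], and no other segment in the inventory matches both values. Dropping any one of them over-generates: [+dorsal] alone would also admit /j, ɲ, w/; [−sonorant] alone would also admit /p, ts, tʃ, s, …/. No other single listed feature picks out exactly this set either, so fewer than two features will not do.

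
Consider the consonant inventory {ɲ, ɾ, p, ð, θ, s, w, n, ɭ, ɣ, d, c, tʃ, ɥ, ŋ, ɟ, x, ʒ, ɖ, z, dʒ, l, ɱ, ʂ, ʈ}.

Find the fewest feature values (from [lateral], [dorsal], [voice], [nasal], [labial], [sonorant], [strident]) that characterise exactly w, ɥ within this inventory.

[+labial, +dorsal]

Every target segment is [+labial], [+dorsal]; each remaining inventory member fails at least one of these. Each conjunct is needed — [+dorsal] alone would also admit /ɲ, ɣ, c, ŋ, …/; [+labial] alone would also admit /p, ɱ/ — and no other single listed feature has exactly this extension, so two is the minimum.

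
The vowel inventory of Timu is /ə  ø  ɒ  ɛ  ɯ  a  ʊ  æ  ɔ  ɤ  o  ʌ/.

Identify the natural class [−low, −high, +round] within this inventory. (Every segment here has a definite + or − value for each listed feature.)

The [−low] segments are /ə, ø, ɛ, ɯ, ʊ, ɔ, ɤ, o, ʌ/.
Then [−high] gives /ə, ø, ɛ, ɔ, ɤ, o, ʌ/.
Within that set, [+round] leaves /ø, ɔ, o/.

ø, ɔ, o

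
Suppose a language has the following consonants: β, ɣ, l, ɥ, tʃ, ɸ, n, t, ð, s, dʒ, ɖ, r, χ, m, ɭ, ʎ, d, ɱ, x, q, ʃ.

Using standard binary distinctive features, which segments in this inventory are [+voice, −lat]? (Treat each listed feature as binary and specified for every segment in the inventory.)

Checking each segment against [+voice], [−lateral]: /β/ (voiced bilabial fricative), /ɣ/ (voiced velar fricative), /ɥ/ (labial-palatal glide), /n/ (alveolar nasal), /ð/ (voiced dental fricative), /dʒ/ (voiced postalveolar affricate), among others, satisfy every feature; every other segment in the inventory fails at least one.

β, ɣ, ɥ, n, ð, dʒ, ɖ, r, m, d, ɱ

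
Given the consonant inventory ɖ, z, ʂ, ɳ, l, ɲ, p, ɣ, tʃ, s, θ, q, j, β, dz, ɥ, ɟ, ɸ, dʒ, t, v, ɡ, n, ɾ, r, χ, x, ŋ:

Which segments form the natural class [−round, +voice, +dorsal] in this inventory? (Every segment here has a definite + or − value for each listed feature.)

ɲ, ɣ, j, ɟ, ɡ, ŋ

Among the inventory, the [−round] segments are /ɖ, z, ʂ, ɳ, l, ɲ, p, ɣ, tʃ, s, θ, q, j, β, dz, ɟ, ɸ, dʒ, t, v, ɡ, n, ɾ, r, χ, x, ŋ/.
Among these, [+voice] gives /ɖ, z, ɳ, l, ɲ, ɣ, j, β, dz, ɟ, dʒ, v, ɡ, n, ɾ, r, ŋ/.
Then [+dorsal] leaves /ɲ, ɣ, j, ɟ, ɡ, ŋ/.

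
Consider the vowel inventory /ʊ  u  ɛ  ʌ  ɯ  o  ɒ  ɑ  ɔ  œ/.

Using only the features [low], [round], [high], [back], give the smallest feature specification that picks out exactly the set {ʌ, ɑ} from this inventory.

[-high, +back, -round]

The class [-high], [+back], [-round] has exactly /ʌ, ɑ/ as its extension in this inventory. No smaller conjunction from the listed features achieves this: [+back, -round] alone would also admit /ɯ/; [-high, -round] alone would also admit /ɛ/; [-high, +back] alone would also admit /o, ɒ, ɔ/; and checking the remaining two-feature bundles turns up none with this extension.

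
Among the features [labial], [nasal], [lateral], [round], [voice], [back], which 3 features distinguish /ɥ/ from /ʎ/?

/ɥ/ is the labial-palatal glide and /ʎ/ is the palatal lateral approximant. Both are [−nasal], [+voice], [−back]. /ɥ/ is [−lateral] while /ʎ/ is [+lateral]; /ɥ/ is [+labial] while /ʎ/ is [−labial]; /ɥ/ is [+round] while /ʎ/ is [−round], so the distinguishing features are [lateral], [labial], [round].

[lateral], [labial], [round]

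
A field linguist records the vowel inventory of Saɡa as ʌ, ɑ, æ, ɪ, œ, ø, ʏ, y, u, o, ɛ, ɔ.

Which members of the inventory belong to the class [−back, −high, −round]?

Eliminate segments failing any feature: /ʌ, ɑ, u, o, ɔ/ are [+back]; /ɪ, ʏ, y/ are [+high]; /œ, ø/ are [+round]. The remaining /æ, ɛ/ satisfy [−back], [−high], [−round].

æ, ɛ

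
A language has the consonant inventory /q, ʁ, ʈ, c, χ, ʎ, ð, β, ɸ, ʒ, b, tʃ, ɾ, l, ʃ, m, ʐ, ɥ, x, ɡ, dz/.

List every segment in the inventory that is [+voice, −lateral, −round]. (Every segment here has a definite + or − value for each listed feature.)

ʁ, ð, β, ʒ, b, ɾ, m, ʐ, ɡ, dz

Checking each segment against [+voice], [−lateral], [−round]: /ʁ/ (voiced uvular fricative), /ð/ (voiced dental fricative), /β/ (voiced bilabial fricative), /ʒ/ (voiced postalveolar fricative), /b/ (voiced bilabial stop), /ɾ/ (alveolar tap), among others, satisfy every feature; every other segment in the inventory fails at least one.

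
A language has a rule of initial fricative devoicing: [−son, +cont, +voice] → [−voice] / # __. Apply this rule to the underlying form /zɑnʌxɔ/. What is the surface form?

Only the initial segment /z/ is both word-initial and matches the structural description. It is a voiced alveolar fricative, so [−son, +cont, +voice] holds; changing it to [−voice] with all other features held fixed yields /s/ (voiceless alveolar fricative). No other segment meets both the structural description and the environment, so the output is [sɑnʌxɔ].

[sɑnʌxɔ]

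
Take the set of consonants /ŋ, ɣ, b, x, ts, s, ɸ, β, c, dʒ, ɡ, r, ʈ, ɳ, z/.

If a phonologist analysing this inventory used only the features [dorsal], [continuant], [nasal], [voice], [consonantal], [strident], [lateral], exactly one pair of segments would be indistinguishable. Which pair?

/r/ (alveolar trill) and /β/ (voiced bilabial fricative) are both [-dorsal], [+continuant], [-nasal], [+voice], [+consonantal], [-strident], [-lateral], so none of the listed features separates them. (They do differ in [sonorant], [labial] and [coronal], which are not among the given features.) Every other pair in the inventory differs on at least one listed feature.

r, β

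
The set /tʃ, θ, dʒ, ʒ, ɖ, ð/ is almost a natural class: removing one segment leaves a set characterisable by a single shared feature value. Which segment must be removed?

[distributed] groups all but one: /tʃ, dʒ, ð, ʒ, θ/ share [+distributed] while /ɖ/ (voiced retroflex stop) alone is [−distributed]. Removing any other segment would not leave a single-feature class that excludes it.

ɖ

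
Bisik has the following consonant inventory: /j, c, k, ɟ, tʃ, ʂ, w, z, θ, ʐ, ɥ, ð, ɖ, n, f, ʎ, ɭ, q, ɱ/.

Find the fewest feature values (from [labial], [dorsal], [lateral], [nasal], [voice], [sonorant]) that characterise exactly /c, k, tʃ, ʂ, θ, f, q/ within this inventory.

/c, k, tʃ, ʂ, θ, f, q/ are exactly the [-voice] segments in the inventory, so a single feature suffices.

[-voice]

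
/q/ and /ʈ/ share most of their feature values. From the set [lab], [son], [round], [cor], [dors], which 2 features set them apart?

[coronal], [dorsal]

/q/ is the voiceless uvular stop and /ʈ/ is the voiceless retroflex stop. Both are [−labial], [−sonorant], [−round]. /q/ is [−coronal] while /ʈ/ is [+coronal]; /q/ is [+dorsal] while /ʈ/ is [−dorsal], so the distinguishing features are [coronal], [dorsal].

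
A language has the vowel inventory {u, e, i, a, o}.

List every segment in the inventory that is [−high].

The [−high] segments here are /e, a, o/; the remaining /u, i/ are [+high].

e, a, o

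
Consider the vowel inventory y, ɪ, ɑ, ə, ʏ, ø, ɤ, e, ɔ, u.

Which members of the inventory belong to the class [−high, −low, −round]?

ə, ɤ, e

Checking each segment against [−high], [−low], [−round]: /ə/ (mid central vowel (schwa)), /ɤ/ (mid back unrounded tense vowel), /e/ (mid front unrounded tense vowel) satisfy every feature; every other segment in the inventory fails at least one.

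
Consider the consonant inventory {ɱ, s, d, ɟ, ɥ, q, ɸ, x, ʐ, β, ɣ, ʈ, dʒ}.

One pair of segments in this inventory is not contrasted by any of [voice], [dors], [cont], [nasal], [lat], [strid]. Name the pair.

ɣ, ɥ

Both /ɣ/ and /ɥ/ are [+voice], [+dorsal], [+continuant], [-nasal], [-lateral], [-strident]. Since the list omits [sonorant], [labial], [round] and [back] — which do distinguish the voiced velar fricative from the labial-palatal glide — this pair collapses; all other pairs remain distinct.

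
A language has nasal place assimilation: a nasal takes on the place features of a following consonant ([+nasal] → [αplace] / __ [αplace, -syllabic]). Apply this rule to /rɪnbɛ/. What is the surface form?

/n/ sits before the [+labial] consonant /b/, so it takes on [+labial] and surfaces as /m/. The rest of the form is unaffected: [rɪmbɛ].

[rɪmbɛ]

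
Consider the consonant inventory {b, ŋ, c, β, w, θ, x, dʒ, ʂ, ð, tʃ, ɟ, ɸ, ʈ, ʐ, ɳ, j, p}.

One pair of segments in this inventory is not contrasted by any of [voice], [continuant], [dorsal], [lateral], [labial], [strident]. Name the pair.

ŋ, ɟ

On the given features, /ŋ/ and /ɟ/ have an identical profile: [+voice], [-continuant], [+dorsal], [-lateral], [-labial], [-strident]. No other two segments in the inventory coincide on all 6 features. (They do differ in [sonorant], [nasal] and [back], which are not among the given features.)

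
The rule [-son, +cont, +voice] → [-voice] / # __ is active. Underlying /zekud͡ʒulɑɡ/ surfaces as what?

/z/ satisfies [-son, +cont, +voice] and sits in # __. The [-voice] counterpart of the voiced alveolar fricative is /s/. Other segments in /zekud͡ʒulɑɡ/ either fail the structural description or are not in the environment, so the surface form is [sekud͡ʒulɑɡ].

[sekud͡ʒulɑɡ]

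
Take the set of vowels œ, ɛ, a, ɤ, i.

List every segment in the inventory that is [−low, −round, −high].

ɛ, ɤ

Eliminate segments failing any feature: /œ/ is [+round]; /a/ is [+low]; /i/ is [+high]. The remaining /ɛ, ɤ/ satisfy [−low], [−round], [−high].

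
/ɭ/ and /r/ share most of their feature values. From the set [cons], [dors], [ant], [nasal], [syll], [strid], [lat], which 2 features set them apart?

[lateral], [anterior]

/ɭ/ (retroflex lateral approximant) and /r/ (alveolar trill) agree on [+consonantal], [-dorsal], [-nasal], [-syllabic], [-strident]. They differ on [lateral] (/ɭ/ [+], /r/ [-]), [anterior] (/ɭ/ [-], /r/ [+]).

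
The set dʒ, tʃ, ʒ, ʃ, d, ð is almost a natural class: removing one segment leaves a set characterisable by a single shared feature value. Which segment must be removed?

[distributed] groups all but one: /dʒ, ʃ, ð, ʒ, tʃ/ share [+distributed] while /d/ (voiced alveolar stop) alone is [−distributed]. Removing any other segment would not leave a single-feature class that excludes it.

d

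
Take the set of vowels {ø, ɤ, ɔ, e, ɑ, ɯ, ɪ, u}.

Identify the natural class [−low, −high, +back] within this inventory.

Eliminate segments failing any feature: /ø, e/ are [−back]; /ɑ/ is [+low]; /ɯ, ɪ, u/ are [+high]. The remaining /ɤ, ɔ/ satisfy [−low], [−high], [+back].

ɤ, ɔ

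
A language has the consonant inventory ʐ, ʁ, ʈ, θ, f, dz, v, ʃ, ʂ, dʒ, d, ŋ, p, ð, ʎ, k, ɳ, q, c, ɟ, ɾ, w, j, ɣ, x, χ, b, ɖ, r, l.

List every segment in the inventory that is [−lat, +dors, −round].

First, the [−lateral] segments are /ʐ, ʁ, ʈ, θ, f, dz, v, ʃ, ʂ, dʒ, d, ŋ, p, ð, k, ɳ, q, c, ɟ, ɾ, w, j, ɣ, x, χ, b, ɖ, r/.
Then [+dorsal] gives /ʁ, ŋ, k, q, c, ɟ, w, j, ɣ, x, χ/.
Then [−round] leaves /ʁ, ŋ, k, q, c, ɟ, j, ɣ, x, χ/.

ʁ, ŋ, k, q, c, ɟ, j, ɣ, x, χ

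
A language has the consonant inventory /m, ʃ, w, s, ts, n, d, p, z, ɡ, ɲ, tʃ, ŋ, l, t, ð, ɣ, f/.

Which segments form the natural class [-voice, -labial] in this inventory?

ʃ, s, ts, tʃ, t

Eliminate segments failing any feature: /m, w, n, d, z, ɡ, ɲ, ŋ, l, ð, ɣ/ are [+voice]; /p, f/ are [+labial]. The remaining /ʃ, s, ts, tʃ, t/ satisfy [-voice], [-labial].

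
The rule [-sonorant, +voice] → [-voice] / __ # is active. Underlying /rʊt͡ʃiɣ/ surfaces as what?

/ɣ/ satisfies [-sonorant, +voice] and sits in __ #. The [-voice] counterpart of the voiced velar fricative is /x/. Other segments in /rʊt͡ʃiɣ/ either fail the structural description or are not in the environment, so the surface form is [rʊt͡ʃix].

[rʊt͡ʃix]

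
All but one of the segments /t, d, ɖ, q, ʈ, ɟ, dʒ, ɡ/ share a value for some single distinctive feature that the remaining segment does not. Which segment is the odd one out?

dʒ

/t, ɡ, ʈ, ɖ, d, ɟ, q/ are all [−delayed release], but /dʒ/ (voiced postalveolar affricate) is [+delayed release]. No other single segment can be removed to leave a set sharing one feature value that the removed segment lacks, so /dʒ/ is the odd one out.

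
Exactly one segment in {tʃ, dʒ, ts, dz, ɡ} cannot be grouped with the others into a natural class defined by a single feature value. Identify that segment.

/dz, tʃ, ts, dʒ/ are all [+delayed release], but /ɡ/ (voiced velar stop) is [-delayed release]. No other single segment can be removed to leave a set sharing one feature value that the removed segment lacks, so /ɡ/ is the odd one out.

ɡ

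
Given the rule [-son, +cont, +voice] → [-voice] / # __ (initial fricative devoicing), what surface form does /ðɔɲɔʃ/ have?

[θɔɲɔʃ]

Only the initial segment /ð/ is both word-initial and matches the structural description. It is a voiced dental fricative, so [-son, +cont, +voice] holds; changing it to [-voice] with all other features held fixed yields /θ/ (voiceless dental fricative). No other segment meets both the structural description and the environment, so the output is [θɔɲɔʃ].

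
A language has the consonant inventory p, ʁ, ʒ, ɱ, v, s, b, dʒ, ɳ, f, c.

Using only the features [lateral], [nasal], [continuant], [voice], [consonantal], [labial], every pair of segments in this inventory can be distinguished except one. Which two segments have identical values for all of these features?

ʁ, ʒ

/ʁ/ (voiced uvular fricative) and /ʒ/ (voiced postalveolar fricative) are both [-lateral], [-nasal], [+continuant], [+voice], [+consonantal], [-labial], so none of the listed features separates them. (They do differ in [coronal] and [dorsal], which are not among the given features.) Every other pair in the inventory differs on at least one listed feature.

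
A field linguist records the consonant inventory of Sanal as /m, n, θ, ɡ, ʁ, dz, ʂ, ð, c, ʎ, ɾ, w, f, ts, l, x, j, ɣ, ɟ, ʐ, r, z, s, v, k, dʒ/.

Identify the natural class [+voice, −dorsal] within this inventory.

m, n, dz, ð, ɾ, l, ʐ, r, z, v, dʒ

The [+voice] segments are /m, n, ɡ, ʁ, dz, ð, ʎ, ɾ, w, l, j, ɣ, ɟ, ʐ, r, z, v, dʒ/.
Among these, [−dorsal] leaves /m, n, dz, ð, ɾ, l, ʐ, r, z, v, dʒ/.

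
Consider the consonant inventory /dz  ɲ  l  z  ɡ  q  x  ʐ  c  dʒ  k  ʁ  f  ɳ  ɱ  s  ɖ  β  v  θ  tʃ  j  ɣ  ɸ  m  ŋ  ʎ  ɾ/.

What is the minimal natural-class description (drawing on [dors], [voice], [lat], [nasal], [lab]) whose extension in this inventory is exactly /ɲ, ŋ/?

The class [+nasal], [+dorsal] has exactly /ɲ, ŋ/ as its extension in this inventory. No smaller conjunction from the listed features achieves this: [+dorsal] alone would also admit /ɡ, q, x, c, …/; [+nasal] alone would also admit /ɳ, ɱ, m/; and checking the remaining single features turns up none with this extension.

[+nasal, +dors]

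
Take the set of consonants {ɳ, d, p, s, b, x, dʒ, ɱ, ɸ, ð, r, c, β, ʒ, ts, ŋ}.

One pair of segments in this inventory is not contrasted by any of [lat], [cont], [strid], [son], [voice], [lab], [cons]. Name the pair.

ŋ, ɳ

On the given features, /ŋ/ and /ɳ/ have an identical profile: [−lateral], [−continuant], [−strident], [+sonorant], [+voice], [−labial], [+consonantal]. No other two segments in the inventory coincide on all 7 features. (They do differ in [coronal] and [dorsal], which are not among the given features.)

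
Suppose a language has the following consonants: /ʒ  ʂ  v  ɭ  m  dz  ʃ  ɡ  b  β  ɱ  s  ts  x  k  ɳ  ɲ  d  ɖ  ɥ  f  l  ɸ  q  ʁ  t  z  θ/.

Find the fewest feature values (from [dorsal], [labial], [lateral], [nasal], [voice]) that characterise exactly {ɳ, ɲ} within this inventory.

The class [+nasal], [−labial] has exactly /ɳ, ɲ/ as its extension in this inventory. No smaller conjunction from the listed features achieves this: [−labial] alone would also admit /ʒ, ʂ, ɭ, dz, …/; [+nasal] alone would also admit /m, ɱ/; and checking the remaining single features turns up none with this extension.

[+nasal, −labial]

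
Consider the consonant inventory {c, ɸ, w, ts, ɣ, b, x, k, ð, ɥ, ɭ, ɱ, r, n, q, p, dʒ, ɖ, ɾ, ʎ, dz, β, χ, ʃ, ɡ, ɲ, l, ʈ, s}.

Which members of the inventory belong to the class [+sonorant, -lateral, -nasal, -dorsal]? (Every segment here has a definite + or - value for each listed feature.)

r, ɾ

Eliminate segments failing any feature: /c, ɸ, ts, ɣ, b, x, k, ð, q, p, dʒ, ɖ, dz, β, χ, ʃ, ɡ, ʈ, s/ are [-sonorant]; /w, ɥ/ are [+dorsal]; /ɭ, ʎ, l/ are [+lateral]; /ɱ, n, ɲ/ are [+nasal]. The remaining /r, ɾ/ satisfy [+sonorant], [-lateral], [-nasal], [-dorsal].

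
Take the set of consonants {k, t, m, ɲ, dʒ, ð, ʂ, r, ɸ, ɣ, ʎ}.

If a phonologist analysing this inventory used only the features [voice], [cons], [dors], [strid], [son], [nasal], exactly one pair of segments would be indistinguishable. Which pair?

Both /ɸ/ and /t/ are [−voice], [+consonantal], [−dorsal], [−strident], [−sonorant], [−nasal]. Since the list omits [continuant], [labial] and [coronal] — which do distinguish the voiceless bilabial fricative from the voiceless alveolar stop — this pair collapses; all other pairs remain distinct.

ɸ, t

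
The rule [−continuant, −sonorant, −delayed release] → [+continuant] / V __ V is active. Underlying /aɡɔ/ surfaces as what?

[aɣɔ]

/ɡ/ satisfies [−continuant, −sonorant, −delayed release] and sits in V __ V. The [+continuant] counterpart of the voiced velar stop is /ɣ/. Other segments in /aɡɔ/ either fail the structural description or are not in the environment, so the surface form is [aɣɔ].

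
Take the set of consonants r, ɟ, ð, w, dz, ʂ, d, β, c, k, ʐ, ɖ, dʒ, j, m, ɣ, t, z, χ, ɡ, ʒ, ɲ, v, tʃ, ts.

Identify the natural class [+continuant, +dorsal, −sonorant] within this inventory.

ɣ, χ

First, the [+continuant] segments are /r, ð, w, ʂ, β, ʐ, j, ɣ, z, χ, ʒ, v/.
Then [+dorsal] gives /w, j, ɣ, χ/.
Within that set, [−sonorant] leaves /ɣ, χ/.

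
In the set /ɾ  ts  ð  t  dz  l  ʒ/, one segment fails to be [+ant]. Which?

ʒ

Every segment except /ʒ/ is [+anterior]. /ʒ/ (voiced postalveolar fricative) is [−anterior], so it is the exception.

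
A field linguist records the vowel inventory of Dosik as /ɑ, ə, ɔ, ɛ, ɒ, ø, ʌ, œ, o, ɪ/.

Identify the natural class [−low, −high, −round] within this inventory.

Eliminate segments failing any feature: /ɑ, ɒ/ are [+low]; /ɔ, ø, œ, o/ are [+round]; /ɪ/ is [+high]. The remaining /ə, ɛ, ʌ/ satisfy [−low], [−high], [−round].

ə, ɛ, ʌ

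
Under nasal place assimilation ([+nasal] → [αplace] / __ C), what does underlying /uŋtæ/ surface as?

The only nasal preceding a consonant is /ŋ/ before /t/. /t/ is [+coronal], so /ŋ/ → /n/, giving [untæ].

[untæ]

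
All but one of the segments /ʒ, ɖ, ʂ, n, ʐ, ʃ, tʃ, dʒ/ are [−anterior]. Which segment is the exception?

/ʂ, tʃ, ʃ, dʒ, ʒ, ɖ, ʐ/ are all [−anterior]; /n/ (alveolar nasal) is [+anterior].

n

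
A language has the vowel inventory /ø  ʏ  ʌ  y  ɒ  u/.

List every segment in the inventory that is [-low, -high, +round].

ø

Eliminate segments failing any feature: /ʏ, y, u/ are [+high]; /ʌ/ is [-round]; /ɒ/ is [+low]. The remaining /ø/ satisfy [-low], [-high], [+round].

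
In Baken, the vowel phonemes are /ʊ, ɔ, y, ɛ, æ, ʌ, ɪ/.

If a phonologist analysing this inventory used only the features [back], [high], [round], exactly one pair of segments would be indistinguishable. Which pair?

Both /ɛ/ and /æ/ are [−back], [−high], [−round]. Since the list omits [low] — which does distinguish the mid front unrounded lax vowel from the low front unrounded vowel — this pair collapses; all other pairs remain distinct.

ɛ, æ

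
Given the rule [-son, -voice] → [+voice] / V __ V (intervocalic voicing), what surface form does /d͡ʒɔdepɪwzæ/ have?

The only segment in the rule's environment that also matches [-son, -voice] is /p/. Applying [+voice] turns the voiceless bilabial stop into /b/ (voiced bilabial stop), giving [d͡ʒɔdebɪwzæ].

[d͡ʒɔdebɪwzæ]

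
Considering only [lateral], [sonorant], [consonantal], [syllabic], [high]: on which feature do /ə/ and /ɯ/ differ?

/ə/ (mid central vowel (schwa)) and /ɯ/ (high back unrounded vowel) agree on [−lateral], [+sonorant], [−consonantal], [+syllabic]. They differ on [high] (/ə/ [−], /ɯ/ [+]).

[high]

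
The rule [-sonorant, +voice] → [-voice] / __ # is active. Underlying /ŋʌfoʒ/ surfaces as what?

[ŋʌfoʃ]

The only segment in the rule's environment that also matches [-sonorant, +voice] is /ʒ/. Applying [-voice] turns the voiced postalveolar fricative into /ʃ/ (voiceless postalveolar fricative), giving [ŋʌfoʃ].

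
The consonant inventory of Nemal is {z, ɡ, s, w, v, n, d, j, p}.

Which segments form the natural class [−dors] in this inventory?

The [−dorsal] segments here are /z, s, v, n, d, p/; the remaining /ɡ, w, j/ are [+dorsal].

z, s, v, n, d, p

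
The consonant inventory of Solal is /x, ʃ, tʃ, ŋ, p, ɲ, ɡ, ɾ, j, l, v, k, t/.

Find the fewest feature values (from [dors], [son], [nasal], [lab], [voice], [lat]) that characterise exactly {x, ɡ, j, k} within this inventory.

The class [-nasal], [+dorsal] has exactly /x, ɡ, j, k/ as its extension in this inventory. No smaller conjunction from the listed features achieves this: [+dorsal] alone would also admit /ŋ, ɲ/; [-nasal] alone would also admit /ʃ, tʃ, p, ɾ, …/; and checking the remaining single features turns up none with this extension.

[-nasal, +dors]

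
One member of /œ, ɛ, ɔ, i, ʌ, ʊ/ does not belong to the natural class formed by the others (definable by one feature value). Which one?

The remaining segments after removing /i/ share [−tense]; /i/ (high front unrounded tense vowel) is [+tense]. For every other candidate removal, the leftover set fails to share any single feature value that the removed segment lacks.

i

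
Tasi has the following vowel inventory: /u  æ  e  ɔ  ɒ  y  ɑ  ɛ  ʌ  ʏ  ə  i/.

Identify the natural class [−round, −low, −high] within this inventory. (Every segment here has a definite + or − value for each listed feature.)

Checking each segment against [−round], [−low], [−high]: /e/ (mid front unrounded tense vowel), /ɛ/ (mid front unrounded lax vowel), /ʌ/ (mid back unrounded lax vowel), /ə/ (mid central vowel (schwa)) satisfy every feature; every other segment in the inventory fails at least one.

e, ɛ, ʌ, ə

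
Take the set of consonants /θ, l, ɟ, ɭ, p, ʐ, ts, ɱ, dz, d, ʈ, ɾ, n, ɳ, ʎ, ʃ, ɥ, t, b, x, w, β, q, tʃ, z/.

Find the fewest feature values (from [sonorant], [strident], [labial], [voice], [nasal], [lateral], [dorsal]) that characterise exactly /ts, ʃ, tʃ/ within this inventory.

Every target segment is [−voice], [+strident]; each remaining inventory member fails at least one of these. Each conjunct is needed — [+strident] alone would also admit /ʐ, dz, z/; [−voice] alone would also admit /θ, p, ʈ, t, …/ — and no other single listed feature has exactly this extension, so two is the minimum.

[−voice, +strident]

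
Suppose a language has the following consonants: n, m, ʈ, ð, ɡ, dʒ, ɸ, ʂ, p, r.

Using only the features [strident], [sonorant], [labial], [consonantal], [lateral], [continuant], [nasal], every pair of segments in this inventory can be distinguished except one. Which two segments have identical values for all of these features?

ʈ, ɡ

Both /ʈ/ and /ɡ/ are [−strident], [−sonorant], [−labial], [+consonantal], [−lateral], [−continuant], [−nasal]. Since the list omits [voice], [coronal] and [dorsal] — which do distinguish the voiceless retroflex stop from the voiced velar stop — this pair collapses; all other pairs remain distinct.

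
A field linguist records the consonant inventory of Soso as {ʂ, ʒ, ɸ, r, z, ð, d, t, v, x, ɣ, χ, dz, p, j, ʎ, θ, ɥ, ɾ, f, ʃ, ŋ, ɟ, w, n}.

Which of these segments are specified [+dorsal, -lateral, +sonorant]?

j, ɥ, ŋ, w

Among the inventory, the [+dorsal] segments are /x, ɣ, χ, j, ʎ, ɥ, ŋ, ɟ, w/.
Intersecting with [-lateral] gives /x, ɣ, χ, j, ɥ, ŋ, ɟ, w/.
Intersecting with [+sonorant] leaves /j, ɥ, ŋ, w/.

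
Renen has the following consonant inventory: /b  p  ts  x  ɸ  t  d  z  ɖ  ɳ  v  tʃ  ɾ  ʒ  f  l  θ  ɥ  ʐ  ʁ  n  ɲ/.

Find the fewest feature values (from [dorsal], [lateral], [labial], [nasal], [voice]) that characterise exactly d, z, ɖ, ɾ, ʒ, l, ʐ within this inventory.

[+voice, −nasal, −labial, −dorsal]

Every target segment is [+voice], [−nasal], [−labial], [−dorsal]; each remaining inventory member fails at least one of these. Each conjunct is needed — [−nasal, −labial, −dorsal] alone would also admit /ts, t, tʃ, θ/; [+voice, −labial, −dorsal] alone would also admit /ɳ, n/; [+voice, −nasal, −dorsal] alone would also admit /b, v/; [+voice, −nasal, −labial] alone would also admit /ʁ/ — and no other combination of three listed features has exactly this extension, so four is the minimum.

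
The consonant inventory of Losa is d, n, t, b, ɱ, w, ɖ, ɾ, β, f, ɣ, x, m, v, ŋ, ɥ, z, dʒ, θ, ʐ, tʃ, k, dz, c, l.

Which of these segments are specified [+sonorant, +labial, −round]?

ɱ, m

First, the [+sonorant] segments are /n, ɱ, w, ɾ, m, ŋ, ɥ, l/.
Of those, [+labial] gives /ɱ, w, m, ɥ/.
Among these, [−round] leaves /ɱ, m/.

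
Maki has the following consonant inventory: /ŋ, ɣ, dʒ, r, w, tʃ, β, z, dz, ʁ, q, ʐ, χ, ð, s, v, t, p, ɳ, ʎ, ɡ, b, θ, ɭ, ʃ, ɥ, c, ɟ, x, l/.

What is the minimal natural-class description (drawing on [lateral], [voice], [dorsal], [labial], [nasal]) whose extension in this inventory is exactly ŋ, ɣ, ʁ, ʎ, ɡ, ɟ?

[+voice, -labial, +dorsal]

Every target segment is [+voice], [-labial], [+dorsal]; each remaining inventory member fails at least one of these. Each conjunct is needed — [-labial, +dorsal] alone would also admit /q, χ, c, x/; [+voice, +dorsal] alone would also admit /w, ɥ/; [+voice, -labial] alone would also admit /dʒ, r, z, dz, …/ — and no other combination of two listed features has exactly this extension, so three is the minimum.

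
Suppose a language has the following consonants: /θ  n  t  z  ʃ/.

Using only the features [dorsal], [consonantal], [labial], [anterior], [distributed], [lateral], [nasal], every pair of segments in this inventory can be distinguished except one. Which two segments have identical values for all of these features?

Both /z/ and /t/ are [−dorsal], [+consonantal], [−labial], [+anterior], [−distributed], [−lateral], [−nasal]. Since the list omits [voice], [continuant] and [strident] — which do distinguish the voiced alveolar fricative from the voiceless alveolar stop — this pair collapses; all other pairs remain distinct.

z, t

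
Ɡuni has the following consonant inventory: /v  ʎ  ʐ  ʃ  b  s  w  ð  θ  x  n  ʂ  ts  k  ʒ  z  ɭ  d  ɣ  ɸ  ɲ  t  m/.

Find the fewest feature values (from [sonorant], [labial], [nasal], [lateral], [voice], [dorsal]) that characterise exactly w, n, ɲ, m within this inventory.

[+sonorant, −lateral]

Every target segment is [+sonorant], [−lateral]; each remaining inventory member fails at least one of these. Each conjunct is needed — [−lateral] alone would also admit /v, ʐ, ʃ, b, …/; [+sonorant] alone would also admit /ʎ, ɭ/ — and no other single listed feature has exactly this extension, so two is the minimum.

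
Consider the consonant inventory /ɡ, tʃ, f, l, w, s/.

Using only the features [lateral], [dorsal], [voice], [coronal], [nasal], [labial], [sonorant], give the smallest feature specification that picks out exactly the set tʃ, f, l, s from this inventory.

[−dorsal]

/tʃ, f, l, s/ are exactly the [−dorsal] segments in the inventory, so a single feature suffices.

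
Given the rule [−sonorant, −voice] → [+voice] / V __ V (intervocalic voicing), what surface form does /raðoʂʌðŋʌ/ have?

[raðoʐʌðŋʌ]

Only /ʂ/ occurs between two vowels (/o/ __ /ʌ/) and matches the structural description. It is a voiceless retroflex fricative, so [−sonorant, −voice] holds; changing it to [+voice] with all other features held fixed yields /ʐ/ (voiced retroflex fricative). No other segment meets both the structural description and the environment, so the output is [raðoʐʌðŋʌ].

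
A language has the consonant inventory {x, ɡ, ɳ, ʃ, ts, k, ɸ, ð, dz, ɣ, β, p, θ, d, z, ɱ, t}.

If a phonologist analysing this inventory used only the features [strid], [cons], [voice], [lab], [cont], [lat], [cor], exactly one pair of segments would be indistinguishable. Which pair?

/ɳ/ (retroflex nasal) and /d/ (voiced alveolar stop) are both [−strident], [+consonantal], [+voice], [−labial], [−continuant], [−lateral], [+coronal], so none of the listed features separates them. (They do differ in [sonorant], [nasal] and [anterior], which are not among the given features.) Every other pair in the inventory differs on at least one listed feature.

ɳ, d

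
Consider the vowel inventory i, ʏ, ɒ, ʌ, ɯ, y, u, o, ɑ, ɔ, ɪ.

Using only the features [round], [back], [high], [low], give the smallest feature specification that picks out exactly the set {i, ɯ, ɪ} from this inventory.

[+high, −round]

The class [+high], [−round] has exactly /i, ɯ, ɪ/ as its extension in this inventory. No smaller conjunction from the listed features achieves this: [−round] alone would also admit /ʌ, ɑ/; [+high] alone would also admit /ʏ, y, u/; and checking the remaining single features turns up none with this extension.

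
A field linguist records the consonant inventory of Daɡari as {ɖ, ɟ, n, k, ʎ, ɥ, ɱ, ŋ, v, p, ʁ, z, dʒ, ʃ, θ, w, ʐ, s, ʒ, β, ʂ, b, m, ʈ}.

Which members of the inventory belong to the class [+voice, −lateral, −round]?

Checking each segment against [+voice], [−lateral], [−round]: /ɖ/ (voiced retroflex stop), /ɟ/ (voiced palatal stop), /n/ (alveolar nasal), /ɱ/ (labiodental nasal), /ŋ/ (velar nasal), /v/ (voiced labiodental fricative), among others, satisfy every feature; every other segment in the inventory fails at least one.

ɖ, ɟ, n, ɱ, ŋ, v, ʁ, z, dʒ, ʐ, ʒ, β, b, m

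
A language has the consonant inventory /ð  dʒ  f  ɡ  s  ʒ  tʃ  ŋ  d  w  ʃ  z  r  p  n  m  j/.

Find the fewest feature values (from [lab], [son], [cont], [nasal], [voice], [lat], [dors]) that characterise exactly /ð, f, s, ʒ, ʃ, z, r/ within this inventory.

[+cont, −dors]

The class [+continuant], [−dorsal] has exactly /ð, f, s, ʒ, ʃ, z, r/ as its extension in this inventory. No smaller conjunction from the listed features achieves this: [−dorsal] alone would also admit /dʒ, tʃ, d, p, …/; [+continuant] alone would also admit /w, j/; and checking the remaining single features turns up none with this extension.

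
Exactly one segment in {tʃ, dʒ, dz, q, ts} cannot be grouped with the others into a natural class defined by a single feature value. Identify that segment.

q

The remaining segments after removing /q/ share [+delayed release]; /q/ (voiceless uvular stop) is [−delayed release]. For every other candidate removal, the leftover set fails to share any single feature value that the removed segment lacks.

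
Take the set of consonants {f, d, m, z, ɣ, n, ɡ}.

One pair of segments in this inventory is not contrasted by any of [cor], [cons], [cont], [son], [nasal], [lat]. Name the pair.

ɣ, f

/ɣ/ (voiced velar fricative) and /f/ (voiceless labiodental fricative) are both [−coronal], [+consonantal], [+continuant], [−sonorant], [−nasal], [−lateral], so none of the listed features separates them. (They do differ in [voice], [labial] and [dorsal], which are not among the given features.) Every other pair in the inventory differs on at least one listed feature.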